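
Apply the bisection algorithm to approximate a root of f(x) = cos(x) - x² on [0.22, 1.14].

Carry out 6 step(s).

f(x) = cos(x) - x²
Initial interval: [0.22, 1.14]

Iteration 1:
  c_1 = (0.220000 + 1.140000)/2 = 0.680000
  f(c_1) = f(0.680000) = 0.315173
  f(a) × f(c) ≥ 0, new interval: [0.680000, 1.140000]
Iteration 2:
  c_2 = (0.680000 + 1.140000)/2 = 0.910000
  f(c_2) = f(0.910000) = -0.214354
  f(a) × f(c) < 0, new interval: [0.680000, 0.910000]
Iteration 3:
  c_3 = (0.680000 + 0.910000)/2 = 0.795000
  f(c_3) = f(0.795000) = 0.068260
  f(a) × f(c) ≥ 0, new interval: [0.795000, 0.910000]
Iteration 4:
  c_4 = (0.795000 + 0.910000)/2 = 0.852500
  f(c_4) = f(0.852500) = -0.068653
  f(a) × f(c) < 0, new interval: [0.795000, 0.852500]
Iteration 5:
  c_5 = (0.795000 + 0.852500)/2 = 0.823750
  f(c_5) = f(0.823750) = 0.000911
  f(a) × f(c) ≥ 0, new interval: [0.823750, 0.852500]
Iteration 6:
  c_6 = (0.823750 + 0.852500)/2 = 0.838125
  f(c_6) = f(0.838125) = -0.033596
  f(a) × f(c) < 0, new interval: [0.823750, 0.838125]

After 6 iteration(s), the approximation is c_6 = 0.838125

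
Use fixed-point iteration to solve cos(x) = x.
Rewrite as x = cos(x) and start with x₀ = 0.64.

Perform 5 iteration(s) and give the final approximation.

Equation: cos(x) = x
Fixed-point form: x = cos(x)
x₀ = 0.64

x_1 = g(0.640000) = 0.802096
x_2 = g(0.802096) = 0.695202
x_3 = g(0.695202) = 0.767924
x_4 = g(0.767924) = 0.719354
x_5 = g(0.719354) = 0.752232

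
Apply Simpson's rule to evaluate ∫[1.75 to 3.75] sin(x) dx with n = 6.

f(x) = sin(x)
a = 1.75, b = 3.75, n = 6
h = (b - a)/n = 0.333333

Simpson's rule: (h/3)[f(x₀) + 4f(x₁) + 2f(x₂) + ... + f(xₙ)]

x_0 = 1.7500, f(x_0) = 0.983986, coefficient = 1
x_1 = 2.0833, f(x_1) = 0.871503, coefficient = 4
x_2 = 2.4167, f(x_2) = 0.663080, coefficient = 2
x_3 = 2.7500, f(x_3) = 0.381661, coefficient = 4
x_4 = 3.0833, f(x_4) = 0.058226, coefficient = 2
x_5 = 3.4167, f(x_5) = -0.271618, coefficient = 4
x_6 = 3.7500, f(x_6) = -0.571561, coefficient = 1

I ≈ (0.333333/3) × 5.781222 = 0.642358
Exact value: 0.642313
Error: 0.000045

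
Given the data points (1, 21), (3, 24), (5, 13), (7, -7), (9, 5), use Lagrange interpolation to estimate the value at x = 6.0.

Lagrange interpolation formula:
P(x) = Σ yᵢ × Lᵢ(x)
where Lᵢ(x) = Π_{j≠i} (x - xⱼ)/(xᵢ - xⱼ)

L_0(6.0) = (6.0 - 3)/(1 - 3) × (6.0 - 5)/(1 - 5) × (6.0 - 7)/(1 - 7) × (6.0 - 9)/(1 - 9) = 0.023438
L_1(6.0) = (6.0 - 1)/(3 - 1) × (6.0 - 5)/(3 - 5) × (6.0 - 7)/(3 - 7) × (6.0 - 9)/(3 - 9) = -0.156250
L_2(6.0) = (6.0 - 1)/(5 - 1) × (6.0 - 3)/(5 - 3) × (6.0 - 7)/(5 - 7) × (6.0 - 9)/(5 - 9) = 0.703125
L_3(6.0) = (6.0 - 1)/(7 - 1) × (6.0 - 3)/(7 - 3) × (6.0 - 5)/(7 - 5) × (6.0 - 9)/(7 - 9) = 0.468750
L_4(6.0) = (6.0 - 1)/(9 - 1) × (6.0 - 3)/(9 - 3) × (6.0 - 5)/(9 - 5) × (6.0 - 7)/(9 - 7) = -0.039062

P(6.0) = 21×L_0(6.0) + 24×L_1(6.0) + 13×L_2(6.0) + (-7)×L_3(6.0) + 5×L_4(6.0)
P(6.0) = 2.406250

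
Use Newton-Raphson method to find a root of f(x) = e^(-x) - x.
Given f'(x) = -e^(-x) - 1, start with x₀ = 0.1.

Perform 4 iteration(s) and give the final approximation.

f(x) = e^(-x) - x
f'(x) = -e^(-x) - 1
x₀ = 0.1

Newton-Raphson formula: x_{n+1} = x_n - f(x_n)/f'(x_n)

Iteration 1:
  f(0.100000) = 0.804837
  f'(0.100000) = -1.904837
  x_1 = 0.100000 - 0.804837/(-1.904837) = 0.522523
Iteration 2:
  f(0.522523) = 0.070500
  f'(0.522523) = -1.593023
  x_2 = 0.522523 - 0.070500/(-1.593023) = 0.566778
Iteration 3:
  f(0.566778) = 0.000572
  f'(0.566778) = -1.567350
  x_3 = 0.566778 - 0.000572/(-1.567350) = 0.567143
Iteration 4:
  f(0.567143) = 0.000000
  f'(0.567143) = -1.567143
  x_4 = 0.567143 - 0.000000/(-1.567143) = 0.567143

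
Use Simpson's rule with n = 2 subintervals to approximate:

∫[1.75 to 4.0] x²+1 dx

f(x) = x²+1
a = 1.75, b = 4.0, n = 2
h = (b - a)/n = 1.125000

Simpson's rule: (h/3)[f(x₀) + 4f(x₁) + 2f(x₂) + ... + f(xₙ)]

x_0 = 1.7500, f(x_0) = 4.062500, coefficient = 1
x_1 = 2.8750, f(x_1) = 9.265625, coefficient = 4
x_2 = 4.0000, f(x_2) = 17.000000, coefficient = 1

I ≈ (1.125000/3) × 58.125000 = 21.796875
Exact value: 21.796875
Error: 0.000000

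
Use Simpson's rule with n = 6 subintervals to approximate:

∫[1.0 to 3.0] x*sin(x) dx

f(x) = x*sin(x)
a = 1.0, b = 3.0, n = 6
h = (b - a)/n = 0.333333

Simpson's rule: (h/3)[f(x₀) + 4f(x₁) + 2f(x₂) + ... + f(xₙ)]

x_0 = 1.0000, f(x_0) = 0.841471, coefficient = 1
x_1 = 1.3333, f(x_1) = 1.295917, coefficient = 4
x_2 = 1.6667, f(x_2) = 1.659013, coefficient = 2
x_3 = 2.0000, f(x_3) = 1.818595, coefficient = 4
x_4 = 2.3333, f(x_4) = 1.687200, coefficient = 2
x_5 = 2.6667, f(x_5) = 1.219394, coefficient = 4
x_6 = 3.0000, f(x_6) = 0.423360, coefficient = 1

I ≈ (0.333333/3) × 25.292881 = 2.810320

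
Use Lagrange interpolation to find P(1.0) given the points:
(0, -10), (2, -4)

Lagrange interpolation formula:
P(x) = Σ yᵢ × Lᵢ(x)
where Lᵢ(x) = Π_{j≠i} (x - xⱼ)/(xᵢ - xⱼ)

L_0(1.0) = (1.0 - 2)/(0 - 2) = 0.500000
L_1(1.0) = (1.0 - 0)/(2 - 0) = 0.500000

P(1.0) = (-10)×L_0(1.0) + (-4)×L_1(1.0)
P(1.0) = -7.000000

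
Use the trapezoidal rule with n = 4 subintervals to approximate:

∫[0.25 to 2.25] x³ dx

f(x) = x³
a = 0.25, b = 2.25, n = 4
h = (b - a)/n = 0.500000

Trapezoidal rule: (h/2)[f(x₀) + 2f(x₁) + 2f(x₂) + ... + f(xₙ)]

x_0 = 0.2500, f(x_0) = 0.015625, coefficient = 1
x_1 = 0.7500, f(x_1) = 0.421875, coefficient = 2
x_2 = 1.2500, f(x_2) = 1.953125, coefficient = 2
x_3 = 1.7500, f(x_3) = 5.359375, coefficient = 2
x_4 = 2.2500, f(x_4) = 11.390625, coefficient = 1

I ≈ (0.500000/2) × 26.875000 = 6.718750
Exact value: 6.406250
Error: 0.312500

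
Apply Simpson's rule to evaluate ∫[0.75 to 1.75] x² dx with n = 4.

f(x) = x²
a = 0.75, b = 1.75, n = 4
h = (b - a)/n = 0.250000

Simpson's rule: (h/3)[f(x₀) + 4f(x₁) + 2f(x₂) + ... + f(xₙ)]

x_0 = 0.7500, f(x_0) = 0.562500, coefficient = 1
x_1 = 1.0000, f(x_1) = 1.000000, coefficient = 4
x_2 = 1.2500, f(x_2) = 1.562500, coefficient = 2
x_3 = 1.5000, f(x_3) = 2.250000, coefficient = 4
x_4 = 1.7500, f(x_4) = 3.062500, coefficient = 1

I ≈ (0.250000/3) × 19.750000 = 1.645833
Exact value: 1.645833
Error: 0.000000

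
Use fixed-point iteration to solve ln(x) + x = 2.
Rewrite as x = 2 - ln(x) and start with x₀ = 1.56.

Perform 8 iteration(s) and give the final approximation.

Equation: ln(x) + x = 2
Fixed-point form: x = 2 - ln(x)
x₀ = 1.56

x_1 = g(1.560000) = 1.555314
x_2 = g(1.555314) = 1.558322
x_3 = g(1.558322) = 1.556390
x_4 = g(1.556390) = 1.557631
x_5 = g(1.557631) = 1.556834
x_6 = g(1.556834) = 1.557346
x_7 = g(1.557346) = 1.557017
x_8 = g(1.557017) = 1.557228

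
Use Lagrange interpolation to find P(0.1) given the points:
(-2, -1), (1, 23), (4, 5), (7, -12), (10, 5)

Lagrange interpolation formula:
P(x) = Σ yᵢ × Lᵢ(x)
where Lᵢ(x) = Π_{j≠i} (x - xⱼ)/(xᵢ - xⱼ)

L_0(0.1) = (0.1 - 1)/(-2 - 1) × (0.1 - 4)/(-2 - 4) × (0.1 - 7)/(-2 - 7) × (0.1 - 10)/(-2 - 10) = 0.123338
L_1(0.1) = (0.1 - (-2))/(1 - (-2)) × (0.1 - 4)/(1 - 4) × (0.1 - 7)/(1 - 7) × (0.1 - 10)/(1 - 10) = 1.151150
L_2(0.1) = (0.1 - (-2))/(4 - (-2)) × (0.1 - 1)/(4 - 1) × (0.1 - 7)/(4 - 7) × (0.1 - 10)/(4 - 10) = -0.398475
L_3(0.1) = (0.1 - (-2))/(7 - (-2)) × (0.1 - 1)/(7 - 1) × (0.1 - 4)/(7 - 4) × (0.1 - 10)/(7 - 10) = 0.150150
L_4(0.1) = (0.1 - (-2))/(10 - (-2)) × (0.1 - 1)/(10 - 1) × (0.1 - 4)/(10 - 4) × (0.1 - 7)/(10 - 7) = -0.026163

P(0.1) = (-1)×L_0(0.1) + 23×L_1(0.1) + 5×L_2(0.1) + (-12)×L_3(0.1) + 5×L_4(0.1)
P(0.1) = 22.428125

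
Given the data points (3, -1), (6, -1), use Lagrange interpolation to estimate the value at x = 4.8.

Lagrange interpolation formula:
P(x) = Σ yᵢ × Lᵢ(x)
where Lᵢ(x) = Π_{j≠i} (x - xⱼ)/(xᵢ - xⱼ)

L_0(4.8) = (4.8 - 6)/(3 - 6) = 0.400000
L_1(4.8) = (4.8 - 3)/(6 - 3) = 0.600000

P(4.8) = (-1)×L_0(4.8) + (-1)×L_1(4.8)
P(4.8) = -1.000000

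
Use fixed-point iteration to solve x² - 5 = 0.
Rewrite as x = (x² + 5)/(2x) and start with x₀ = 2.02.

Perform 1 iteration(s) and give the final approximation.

Equation: x² - 5 = 0
Fixed-point form: x = (x² + 5)/(2x)
x₀ = 2.02

x_1 = g(2.020000) = 2.247624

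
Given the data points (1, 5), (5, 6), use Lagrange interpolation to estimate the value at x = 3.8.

Lagrange interpolation formula:
P(x) = Σ yᵢ × Lᵢ(x)
where Lᵢ(x) = Π_{j≠i} (x - xⱼ)/(xᵢ - xⱼ)

L_0(3.8) = (3.8 - 5)/(1 - 5) = 0.300000
L_1(3.8) = (3.8 - 1)/(5 - 1) = 0.700000

P(3.8) = 5×L_0(3.8) + 6×L_1(3.8)
P(3.8) = 5.700000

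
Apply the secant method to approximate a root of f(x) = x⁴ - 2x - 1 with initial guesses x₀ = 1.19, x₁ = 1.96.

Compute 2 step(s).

f(x) = x⁴ - 2x - 1
x₀ = 1.19, x₁ = 1.96

Secant formula: x_{n+1} = x_n - f(x_n)(x_n - x_{n-1})/(f(x_n) - f(x_{n-1}))

Iteration 1:
  f(1.190000) = -1.374661
  f(1.960000) = 9.837891
  x_2 = 1.960000 - 9.837891×(1.960000 - 1.190000)/(9.837891 - (-1.374661))
       = 1.284402
Iteration 2:
  f(1.960000) = 9.837891
  f(1.284402) = -0.847331
  x_3 = 1.284402 - (-0.847331)×(1.284402 - 1.960000)/(-0.847331 - 9.837891)
       = 1.337977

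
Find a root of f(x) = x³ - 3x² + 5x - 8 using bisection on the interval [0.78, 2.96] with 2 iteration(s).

f(x) = x³ - 3x² + 5x - 8
Initial interval: [0.78, 2.96]

Iteration 1:
  c_1 = (0.780000 + 2.960000)/2 = 1.870000
  f(c_1) = f(1.870000) = -2.601497
  f(a) × f(c) ≥ 0, new interval: [1.870000, 2.960000]
Iteration 2:
  c_2 = (1.870000 + 2.960000)/2 = 2.415000
  f(c_2) = f(2.415000) = 0.663148
  f(a) × f(c) < 0, new interval: [1.870000, 2.415000]

After 2 iteration(s), the approximation is c_2 = 2.415000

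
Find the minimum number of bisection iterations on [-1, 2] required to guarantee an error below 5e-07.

We need (b-a)/2^n ≤ 5e-07
(2 - (-1))/2^n ≤ 5e-07
3/2^n ≤ 5e-07
2^n ≥ 6000000
n ≥ log₂(6000000) = 22.52
n ≥ 23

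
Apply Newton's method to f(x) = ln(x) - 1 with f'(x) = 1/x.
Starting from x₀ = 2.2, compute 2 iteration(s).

f(x) = ln(x) - 1
f'(x) = 1/x
x₀ = 2.2

Newton-Raphson formula: x_{n+1} = x_n - f(x_n)/f'(x_n)

Iteration 1:
  f(2.200000) = -0.211543
  f'(2.200000) = 0.454545
  x_1 = 2.200000 - (-0.211543)/0.454545 = 2.665394
Iteration 2:
  f(2.665394) = -0.019648
  f'(2.665394) = 0.375179
  x_2 = 2.665394 - (-0.019648)/0.375179 = 2.717764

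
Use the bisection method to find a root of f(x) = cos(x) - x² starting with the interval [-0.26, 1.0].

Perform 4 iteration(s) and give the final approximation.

f(x) = cos(x) - x²
Initial interval: [-0.26, 1.0]

Iteration 1:
  c_1 = (-0.260000 + 1.000000)/2 = 0.370000
  f(c_1) = f(0.370000) = 0.795427
  f(a) × f(c) ≥ 0, new interval: [0.370000, 1.000000]
Iteration 2:
  c_2 = (0.370000 + 1.000000)/2 = 0.685000
  f(c_2) = f(0.685000) = 0.305194
  f(a) × f(c) ≥ 0, new interval: [0.685000, 1.000000]
Iteration 3:
  c_3 = (0.685000 + 1.000000)/2 = 0.842500
  f(c_3) = f(0.842500) = -0.044207
  f(a) × f(c) < 0, new interval: [0.685000, 0.842500]
Iteration 4:
  c_4 = (0.685000 + 0.842500)/2 = 0.763750
  f(c_4) = f(0.763750) = 0.138933
  f(a) × f(c) ≥ 0, new interval: [0.763750, 0.842500]

After 4 iteration(s), the approximation is c_4 = 0.763750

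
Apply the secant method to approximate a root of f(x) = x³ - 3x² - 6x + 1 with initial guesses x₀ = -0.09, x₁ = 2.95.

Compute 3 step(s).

f(x) = x³ - 3x² - 6x + 1
x₀ = -0.09, x₁ = 2.95

Secant formula: x_{n+1} = x_n - f(x_n)(x_n - x_{n-1})/(f(x_n) - f(x_{n-1}))

Iteration 1:
  f(-0.090000) = 1.514971
  f(2.950000) = -17.135125
  x_2 = 2.950000 - (-17.135125)×(2.950000 - (-0.090000))/(-17.135125 - 1.514971)
       = 0.156943
Iteration 2:
  f(2.950000) = -17.135125
  f(0.156943) = -0.011686
  x_3 = 0.156943 - (-0.011686)×(0.156943 - 2.950000)/(-0.011686 - (-17.135125))
       = 0.155037
Iteration 3:
  f(0.156943) = -0.011686
  f(0.155037) = 0.001396
  x_4 = 0.155037 - 0.001396×(0.155037 - 0.156943)/(0.001396 - (-0.011686))
       = 0.155240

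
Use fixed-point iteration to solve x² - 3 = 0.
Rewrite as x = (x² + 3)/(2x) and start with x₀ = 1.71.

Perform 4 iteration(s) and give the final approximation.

Equation: x² - 3 = 0
Fixed-point form: x = (x² + 3)/(2x)
x₀ = 1.71

x_1 = g(1.710000) = 1.732193
x_2 = g(1.732193) = 1.732051
x_3 = g(1.732051) = 1.732051
x_4 = g(1.732051) = 1.732051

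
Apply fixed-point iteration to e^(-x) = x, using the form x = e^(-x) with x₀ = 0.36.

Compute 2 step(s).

Equation: e^(-x) = x
Fixed-point form: x = e^(-x)
x₀ = 0.36

x_1 = g(0.360000) = 0.697676
x_2 = g(0.697676) = 0.497741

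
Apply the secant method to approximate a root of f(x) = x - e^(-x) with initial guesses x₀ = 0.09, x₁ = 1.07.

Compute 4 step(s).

f(x) = x - e^(-x)
x₀ = 0.09, x₁ = 1.07

Secant formula: x_{n+1} = x_n - f(x_n)(x_n - x_{n-1})/(f(x_n) - f(x_{n-1}))

Iteration 1:
  f(0.090000) = -0.823931
  f(1.070000) = 0.726991
  x_2 = 1.070000 - 0.726991×(1.070000 - 0.090000)/(0.726991 - (-0.823931))
       = 0.610627
Iteration 2:
  f(1.070000) = 0.726991
  f(0.610627) = 0.067617
  x_3 = 0.610627 - 0.067617×(0.610627 - 1.070000)/(0.067617 - 0.726991)
       = 0.563520
Iteration 3:
  f(0.610627) = 0.067617
  f(0.563520) = -0.005682
  x_4 = 0.563520 - (-0.005682)×(0.563520 - 0.610627)/(-0.005682 - 0.067617)
       = 0.567172
Iteration 4:
  f(0.563520) = -0.005682
  f(0.567172) = 0.000044
  x_5 = 0.567172 - 0.000044×(0.567172 - 0.563520)/(0.000044 - (-0.005682))
       = 0.567143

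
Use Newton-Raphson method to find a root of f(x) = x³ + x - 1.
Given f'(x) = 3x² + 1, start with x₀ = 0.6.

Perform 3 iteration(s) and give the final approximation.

f(x) = x³ + x - 1
f'(x) = 3x² + 1
x₀ = 0.6

Newton-Raphson formula: x_{n+1} = x_n - f(x_n)/f'(x_n)

Iteration 1:
  f(0.600000) = -0.184000
  f'(0.600000) = 2.080000
  x_1 = 0.600000 - (-0.184000)/2.080000 = 0.688462
Iteration 2:
  f(0.688462) = 0.014778
  f'(0.688462) = 2.421938
  x_2 = 0.688462 - 0.014778/2.421938 = 0.682360
Iteration 3:
  f(0.682360) = 0.000077
  f'(0.682360) = 2.396845
  x_3 = 0.682360 - 0.000077/2.396845 = 0.682328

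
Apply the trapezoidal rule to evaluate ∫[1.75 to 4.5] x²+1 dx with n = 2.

f(x) = x²+1
a = 1.75, b = 4.5, n = 2
h = (b - a)/n = 1.375000

Trapezoidal rule: (h/2)[f(x₀) + 2f(x₁) + 2f(x₂) + ... + f(xₙ)]

x_0 = 1.7500, f(x_0) = 4.062500, coefficient = 1
x_1 = 3.1250, f(x_1) = 10.765625, coefficient = 2
x_2 = 4.5000, f(x_2) = 21.250000, coefficient = 1

I ≈ (1.375000/2) × 46.843750 = 32.205078
Exact value: 31.338542
Error: 0.866536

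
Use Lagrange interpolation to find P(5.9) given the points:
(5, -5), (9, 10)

Lagrange interpolation formula:
P(x) = Σ yᵢ × Lᵢ(x)
where Lᵢ(x) = Π_{j≠i} (x - xⱼ)/(xᵢ - xⱼ)

L_0(5.9) = (5.9 - 9)/(5 - 9) = 0.775000
L_1(5.9) = (5.9 - 5)/(9 - 5) = 0.225000

P(5.9) = (-5)×L_0(5.9) + 10×L_1(5.9)
P(5.9) = -1.625000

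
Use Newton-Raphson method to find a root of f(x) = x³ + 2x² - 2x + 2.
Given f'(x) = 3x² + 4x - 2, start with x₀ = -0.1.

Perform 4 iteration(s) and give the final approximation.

f(x) = x³ + 2x² - 2x + 2
f'(x) = 3x² + 4x - 2
x₀ = -0.1

Newton-Raphson formula: x_{n+1} = x_n - f(x_n)/f'(x_n)

Iteration 1:
  f(-0.100000) = 2.219000
  f'(-0.100000) = -2.370000
  x_1 = -0.100000 - 2.219000/(-2.370000) = 0.836287
Iteration 2:
  f(0.836287) = 2.311057
  f'(0.836287) = 3.443275
  x_2 = 0.836287 - 2.311057/3.443275 = 0.165107
Iteration 3:
  f(0.165107) = 1.728807
  f'(0.165107) = -1.257790
  x_3 = 0.165107 - 1.728807/(-1.257790) = 1.539587
Iteration 4:
  f(1.539587) = 7.310807
  f'(1.539587) = 11.269331
  x_4 = 1.539587 - 7.310807/11.269331 = 0.890852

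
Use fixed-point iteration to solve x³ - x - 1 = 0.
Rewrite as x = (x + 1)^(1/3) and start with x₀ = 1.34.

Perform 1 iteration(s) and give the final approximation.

Equation: x³ - x - 1 = 0
Fixed-point form: x = (x + 1)^(1/3)
x₀ = 1.34

x_1 = g(1.340000) = 1.327614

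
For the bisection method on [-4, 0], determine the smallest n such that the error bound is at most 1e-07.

We need (b-a)/2^n ≤ 1e-07
(0 - (-4))/2^n ≤ 1e-07
4/2^n ≤ 1e-07
2^n ≥ 40000000
n ≥ log₂(40000000) = 25.25
n ≥ 26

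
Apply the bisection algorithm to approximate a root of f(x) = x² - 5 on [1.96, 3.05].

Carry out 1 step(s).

f(x) = x² - 5
Initial interval: [1.96, 3.05]

Iteration 1:
  c_1 = (1.960000 + 3.050000)/2 = 2.505000
  f(c_1) = f(2.505000) = 1.275025
  f(a) × f(c) < 0, new interval: [1.960000, 2.505000]

After 1 iteration(s), the approximation is c_1 = 2.505000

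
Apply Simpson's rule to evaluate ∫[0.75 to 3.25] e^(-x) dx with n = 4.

f(x) = e^(-x)
a = 0.75, b = 3.25, n = 4
h = (b - a)/n = 0.625000

Simpson's rule: (h/3)[f(x₀) + 4f(x₁) + 2f(x₂) + ... + f(xₙ)]

x_0 = 0.7500, f(x_0) = 0.472367, coefficient = 1
x_1 = 1.3750, f(x_1) = 0.252840, coefficient = 4
x_2 = 2.0000, f(x_2) = 0.135335, coefficient = 2
x_3 = 2.6250, f(x_3) = 0.072440, coefficient = 4
x_4 = 3.2500, f(x_4) = 0.038774, coefficient = 1

I ≈ (0.625000/3) × 2.082929 = 0.433943
Exact value: 0.433592
Error: 0.000351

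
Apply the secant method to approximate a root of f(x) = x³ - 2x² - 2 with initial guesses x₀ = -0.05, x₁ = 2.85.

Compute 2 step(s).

f(x) = x³ - 2x² - 2
x₀ = -0.05, x₁ = 2.85

Secant formula: x_{n+1} = x_n - f(x_n)(x_n - x_{n-1})/(f(x_n) - f(x_{n-1}))

Iteration 1:
  f(-0.050000) = -2.005125
  f(2.850000) = 4.904125
  x_2 = 2.850000 - 4.904125×(2.850000 - (-0.050000))/(4.904125 - (-2.005125))
       = 0.791605
Iteration 2:
  f(2.850000) = 4.904125
  f(0.791605) = -2.757227
  x_3 = 0.791605 - (-2.757227)×(0.791605 - 2.850000)/(-2.757227 - 4.904125)
       = 1.532397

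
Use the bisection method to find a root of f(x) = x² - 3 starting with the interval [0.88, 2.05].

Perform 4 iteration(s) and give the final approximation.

f(x) = x² - 3
Initial interval: [0.88, 2.05]

Iteration 1:
  c_1 = (0.880000 + 2.050000)/2 = 1.465000
  f(c_1) = f(1.465000) = -0.853775
  f(a) × f(c) ≥ 0, new interval: [1.465000, 2.050000]
Iteration 2:
  c_2 = (1.465000 + 2.050000)/2 = 1.757500
  f(c_2) = f(1.757500) = 0.088806
  f(a) × f(c) < 0, new interval: [1.465000, 1.757500]
Iteration 3:
  c_3 = (1.465000 + 1.757500)/2 = 1.611250
  f(c_3) = f(1.611250) = -0.403873
  f(a) × f(c) ≥ 0, new interval: [1.611250, 1.757500]
Iteration 4:
  c_4 = (1.611250 + 1.757500)/2 = 1.684375
  f(c_4) = f(1.684375) = -0.162881
  f(a) × f(c) ≥ 0, new interval: [1.684375, 1.757500]

After 4 iteration(s), the approximation is c_4 = 1.684375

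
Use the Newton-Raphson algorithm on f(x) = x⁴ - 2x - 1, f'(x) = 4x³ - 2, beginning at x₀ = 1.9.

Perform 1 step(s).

f(x) = x⁴ - 2x - 1
f'(x) = 4x³ - 2
x₀ = 1.9

Newton-Raphson formula: x_{n+1} = x_n - f(x_n)/f'(x_n)

Iteration 1:
  f(1.900000) = 8.232100
  f'(1.900000) = 25.436000
  x_1 = 1.900000 - 8.232100/25.436000 = 1.576360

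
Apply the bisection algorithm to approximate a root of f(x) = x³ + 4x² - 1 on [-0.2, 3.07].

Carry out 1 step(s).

f(x) = x³ + 4x² - 1
Initial interval: [-0.2, 3.07]

Iteration 1:
  c_1 = (-0.200000 + 3.070000)/2 = 1.435000
  f(c_1) = f(1.435000) = 10.191888
  f(a) × f(c) < 0, new interval: [-0.200000, 1.435000]

After 1 iteration(s), the approximation is c_1 = 1.435000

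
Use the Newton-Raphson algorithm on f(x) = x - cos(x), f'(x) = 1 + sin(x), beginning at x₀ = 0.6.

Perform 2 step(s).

f(x) = x - cos(x)
f'(x) = 1 + sin(x)
x₀ = 0.6

Newton-Raphson formula: x_{n+1} = x_n - f(x_n)/f'(x_n)

Iteration 1:
  f(0.600000) = -0.225336
  f'(0.600000) = 1.564642
  x_1 = 0.600000 - (-0.225336)/1.564642 = 0.744017
Iteration 2:
  f(0.744017) = 0.008264
  f'(0.744017) = 1.677249
  x_2 = 0.744017 - 0.008264/1.677249 = 0.739090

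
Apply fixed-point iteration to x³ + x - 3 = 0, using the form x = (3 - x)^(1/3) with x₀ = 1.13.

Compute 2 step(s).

Equation: x³ + x - 3 = 0
Fixed-point form: x = (3 - x)^(1/3)
x₀ = 1.13

x_1 = g(1.130000) = 1.232009
x_2 = g(1.232009) = 1.209187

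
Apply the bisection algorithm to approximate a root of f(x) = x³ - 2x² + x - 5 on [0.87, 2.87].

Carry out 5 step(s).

f(x) = x³ - 2x² + x - 5
Initial interval: [0.87, 2.87]

Iteration 1:
  c_1 = (0.870000 + 2.870000)/2 = 1.870000
  f(c_1) = f(1.870000) = -3.584597
  f(a) × f(c) ≥ 0, new interval: [1.870000, 2.870000]
Iteration 2:
  c_2 = (1.870000 + 2.870000)/2 = 2.370000
  f(c_2) = f(2.370000) = -0.551747
  f(a) × f(c) ≥ 0, new interval: [2.370000, 2.870000]
Iteration 3:
  c_3 = (2.370000 + 2.870000)/2 = 2.620000
  f(c_3) = f(2.620000) = 1.875928
  f(a) × f(c) < 0, new interval: [2.370000, 2.620000]
Iteration 4:
  c_4 = (2.370000 + 2.620000)/2 = 2.495000
  f(c_4) = f(2.495000) = 0.576387
  f(a) × f(c) < 0, new interval: [2.370000, 2.495000]
Iteration 5:
  c_5 = (2.370000 + 2.495000)/2 = 2.432500
  f(c_5) = f(2.432500) = -0.008373
  f(a) × f(c) ≥ 0, new interval: [2.432500, 2.495000]

After 5 iteration(s), the approximation is c_5 = 2.432500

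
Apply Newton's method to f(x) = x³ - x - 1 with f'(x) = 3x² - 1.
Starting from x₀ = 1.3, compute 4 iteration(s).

f(x) = x³ - x - 1
f'(x) = 3x² - 1
x₀ = 1.3

Newton-Raphson formula: x_{n+1} = x_n - f(x_n)/f'(x_n)

Iteration 1:
  f(1.300000) = -0.103000
  f'(1.300000) = 4.070000
  x_1 = 1.300000 - (-0.103000)/4.070000 = 1.325307
Iteration 2:
  f(1.325307) = 0.002514
  f'(1.325307) = 4.269317
  x_2 = 1.325307 - 0.002514/4.269317 = 1.324718
Iteration 3:
  f(1.324718) = 0.000001
  f'(1.324718) = 4.264636
  x_3 = 1.324718 - 0.000001/4.264636 = 1.324718
Iteration 4:
  f(1.324718) = 0.000000
  f'(1.324718) = 4.264633
  x_4 = 1.324718 - 0.000000/4.264633 = 1.324718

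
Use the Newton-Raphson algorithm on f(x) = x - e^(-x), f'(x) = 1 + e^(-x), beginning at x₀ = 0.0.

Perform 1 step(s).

f(x) = x - e^(-x)
f'(x) = 1 + e^(-x)
x₀ = 0.0

Newton-Raphson formula: x_{n+1} = x_n - f(x_n)/f'(x_n)

Iteration 1:
  f(0.000000) = -1.000000
  f'(0.000000) = 2.000000
  x_1 = 0.000000 - (-1.000000)/2.000000 = 0.500000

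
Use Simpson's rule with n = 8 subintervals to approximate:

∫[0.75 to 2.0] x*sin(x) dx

f(x) = x*sin(x)
a = 0.75, b = 2.0, n = 8
h = (b - a)/n = 0.156250

Simpson's rule: (h/3)[f(x₀) + 4f(x₁) + 2f(x₂) + ... + f(xₙ)]

x_0 = 0.7500, f(x_0) = 0.511229, coefficient = 1
x_1 = 0.9062, f(x_1) = 0.713397, coefficient = 4
x_2 = 1.0625, f(x_2) = 0.928173, coefficient = 2
x_3 = 1.2188, f(x_3) = 1.144003, coefficient = 4
x_4 = 1.3750, f(x_4) = 1.348728, coefficient = 2
x_5 = 1.5312, f(x_5) = 1.530053, coefficient = 4
x_6 = 1.6875, f(x_6) = 1.676021, coefficient = 2
x_7 = 1.8438, f(x_7) = 1.775492, coefficient = 4
x_8 = 2.0000, f(x_8) = 1.818595, coefficient = 1

I ≈ (0.156250/3) × 30.887449 = 1.608721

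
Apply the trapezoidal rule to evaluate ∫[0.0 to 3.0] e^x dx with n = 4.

f(x) = e^x
a = 0.0, b = 3.0, n = 4
h = (b - a)/n = 0.750000

Trapezoidal rule: (h/2)[f(x₀) + 2f(x₁) + 2f(x₂) + ... + f(xₙ)]

x_0 = 0.0000, f(x_0) = 1.000000, coefficient = 1
x_1 = 0.7500, f(x_1) = 2.117000, coefficient = 2
x_2 = 1.5000, f(x_2) = 4.481689, coefficient = 2
x_3 = 2.2500, f(x_3) = 9.487736, coefficient = 2
x_4 = 3.0000, f(x_4) = 20.085537, coefficient = 1

I ≈ (0.750000/2) × 53.258387 = 19.971895
Exact value: 19.085537
Error: 0.886358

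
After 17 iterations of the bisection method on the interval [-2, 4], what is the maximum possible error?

Bisection error bound: |error| ≤ (b-a)/2^n
|error| ≤ (4 - (-2))/2^17 = 6/2^17
|error| ≤ 0.0000457764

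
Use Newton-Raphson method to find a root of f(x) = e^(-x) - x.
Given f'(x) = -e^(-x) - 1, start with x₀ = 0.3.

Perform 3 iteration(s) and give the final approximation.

f(x) = e^(-x) - x
f'(x) = -e^(-x) - 1
x₀ = 0.3

Newton-Raphson formula: x_{n+1} = x_n - f(x_n)/f'(x_n)

Iteration 1:
  f(0.300000) = 0.440818
  f'(0.300000) = -1.740818
  x_1 = 0.300000 - 0.440818/(-1.740818) = 0.553225
Iteration 2:
  f(0.553225) = 0.021868
  f'(0.553225) = -1.575092
  x_2 = 0.553225 - 0.021868/(-1.575092) = 0.567108
Iteration 3:
  f(0.567108) = 0.000055
  f'(0.567108) = -1.567163
  x_3 = 0.567108 - 0.000055/(-1.567163) = 0.567143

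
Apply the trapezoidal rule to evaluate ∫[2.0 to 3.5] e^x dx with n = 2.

f(x) = e^x
a = 2.0, b = 3.5, n = 2
h = (b - a)/n = 0.750000

Trapezoidal rule: (h/2)[f(x₀) + 2f(x₁) + 2f(x₂) + ... + f(xₙ)]

x_0 = 2.0000, f(x_0) = 7.389056, coefficient = 1
x_1 = 2.7500, f(x_1) = 15.642632, coefficient = 2
x_2 = 3.5000, f(x_2) = 33.115452, coefficient = 1

I ≈ (0.750000/2) × 71.789772 = 26.921164
Exact value: 25.726396
Error: 1.194769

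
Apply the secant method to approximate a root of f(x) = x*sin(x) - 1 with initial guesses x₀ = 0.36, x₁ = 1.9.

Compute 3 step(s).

f(x) = x*sin(x) - 1
x₀ = 0.36, x₁ = 1.9

Secant formula: x_{n+1} = x_n - f(x_n)(x_n - x_{n-1})/(f(x_n) - f(x_{n-1}))

Iteration 1:
  f(0.360000) = -0.873181
  f(1.900000) = 0.797970
  x_2 = 1.900000 - 0.797970×(1.900000 - 0.360000)/(0.797970 - (-0.873181))
       = 1.164654
Iteration 2:
  f(1.900000) = 0.797970
  f(1.164654) = 0.069912
  x_3 = 1.164654 - 0.069912×(1.164654 - 1.900000)/(0.069912 - 0.797970)
       = 1.094043
Iteration 3:
  f(1.164654) = 0.069912
  f(1.094043) = -0.027955
  x_4 = 1.094043 - (-0.027955)×(1.094043 - 1.164654)/(-0.027955 - 0.069912)
       = 1.114212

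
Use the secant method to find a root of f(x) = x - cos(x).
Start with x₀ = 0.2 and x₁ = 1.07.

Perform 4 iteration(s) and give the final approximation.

f(x) = x - cos(x)
x₀ = 0.2, x₁ = 1.07

Secant formula: x_{n+1} = x_n - f(x_n)(x_n - x_{n-1})/(f(x_n) - f(x_{n-1}))

Iteration 1:
  f(0.200000) = -0.780067
  f(1.070000) = 0.589876
  x_2 = 1.070000 - 0.589876×(1.070000 - 0.200000)/(0.589876 - (-0.780067))
       = 0.695392
Iteration 2:
  f(1.070000) = 0.589876
  f(0.695392) = -0.072411
  x_3 = 0.695392 - (-0.072411)×(0.695392 - 1.070000)/(-0.072411 - 0.589876)
       = 0.736349
Iteration 3:
  f(0.695392) = -0.072411
  f(0.736349) = -0.004576
  x_4 = 0.736349 - (-0.004576)×(0.736349 - 0.695392)/(-0.004576 - (-0.072411))
       = 0.739112
Iteration 4:
  f(0.736349) = -0.004576
  f(0.739112) = 0.000045
  x_5 = 0.739112 - 0.000045×(0.739112 - 0.736349)/(0.000045 - (-0.004576))
       = 0.739085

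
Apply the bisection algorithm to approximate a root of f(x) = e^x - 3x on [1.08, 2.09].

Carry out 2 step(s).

f(x) = e^x - 3x
Initial interval: [1.08, 2.09]

Iteration 1:
  c_1 = (1.080000 + 2.090000)/2 = 1.585000
  f(c_1) = f(1.585000) = 0.124291
  f(a) × f(c) < 0, new interval: [1.080000, 1.585000]
Iteration 2:
  c_2 = (1.080000 + 1.585000)/2 = 1.332500
  f(c_2) = f(1.332500) = -0.206992
  f(a) × f(c) ≥ 0, new interval: [1.332500, 1.585000]

After 2 iteration(s), the approximation is c_2 = 1.332500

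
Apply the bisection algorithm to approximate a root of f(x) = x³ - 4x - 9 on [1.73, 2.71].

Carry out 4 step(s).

f(x) = x³ - 4x - 9
Initial interval: [1.73, 2.71]

Iteration 1:
  c_1 = (1.730000 + 2.710000)/2 = 2.220000
  f(c_1) = f(2.220000) = -6.938952
  f(a) × f(c) ≥ 0, new interval: [2.220000, 2.710000]
Iteration 2:
  c_2 = (2.220000 + 2.710000)/2 = 2.465000
  f(c_2) = f(2.465000) = -3.882105
  f(a) × f(c) ≥ 0, new interval: [2.465000, 2.710000]
Iteration 3:
  c_3 = (2.465000 + 2.710000)/2 = 2.587500
  f(c_3) = f(2.587500) = -2.026283
  f(a) × f(c) ≥ 0, new interval: [2.587500, 2.710000]
Iteration 4:
  c_4 = (2.587500 + 2.710000)/2 = 2.648750
  f(c_4) = f(2.648750) = -1.011697
  f(a) × f(c) ≥ 0, new interval: [2.648750, 2.710000]

After 4 iteration(s), the approximation is c_4 = 2.648750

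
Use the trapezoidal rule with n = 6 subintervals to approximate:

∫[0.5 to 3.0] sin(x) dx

f(x) = sin(x)
a = 0.5, b = 3.0, n = 6
h = (b - a)/n = 0.416667

Trapezoidal rule: (h/2)[f(x₀) + 2f(x₁) + 2f(x₂) + ... + f(xₙ)]

x_0 = 0.5000, f(x_0) = 0.479426, coefficient = 1
x_1 = 0.9167, f(x_1) = 0.793578, coefficient = 2
x_2 = 1.3333, f(x_2) = 0.971938, coefficient = 2
x_3 = 1.7500, f(x_3) = 0.983986, coefficient = 2
x_4 = 2.1667, f(x_4) = 0.827660, coefficient = 2
x_5 = 2.5833, f(x_5) = 0.529711, coefficient = 2
x_6 = 3.0000, f(x_6) = 0.141120, coefficient = 1

I ≈ (0.416667/2) × 8.834291 = 1.840477
Exact value: 1.867575
Error: 0.027098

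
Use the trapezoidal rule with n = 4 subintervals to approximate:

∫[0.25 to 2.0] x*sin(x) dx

f(x) = x*sin(x)
a = 0.25, b = 2.0, n = 4
h = (b - a)/n = 0.437500

Trapezoidal rule: (h/2)[f(x₀) + 2f(x₁) + 2f(x₂) + ... + f(xₙ)]

x_0 = 0.2500, f(x_0) = 0.061851, coefficient = 1
x_1 = 0.6875, f(x_1) = 0.436292, coefficient = 2
x_2 = 1.1250, f(x_2) = 1.015051, coefficient = 2
x_3 = 1.5625, f(x_3) = 1.562446, coefficient = 2
x_4 = 2.0000, f(x_4) = 1.818595, coefficient = 1

I ≈ (0.437500/2) × 7.908025 = 1.729880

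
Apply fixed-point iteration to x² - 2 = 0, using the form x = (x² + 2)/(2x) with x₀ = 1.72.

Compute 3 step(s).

Equation: x² - 2 = 0
Fixed-point form: x = (x² + 2)/(2x)
x₀ = 1.72

x_1 = g(1.720000) = 1.441395
x_2 = g(1.441395) = 1.414470
x_3 = g(1.414470) = 1.414214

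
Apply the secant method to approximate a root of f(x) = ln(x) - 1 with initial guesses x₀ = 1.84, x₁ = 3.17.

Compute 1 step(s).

f(x) = ln(x) - 1
x₀ = 1.84, x₁ = 3.17

Secant formula: x_{n+1} = x_n - f(x_n)(x_n - x_{n-1})/(f(x_n) - f(x_{n-1}))

Iteration 1:
  f(1.840000) = -0.390234
  f(3.170000) = 0.153732
  x_2 = 3.170000 - 0.153732×(3.170000 - 1.840000)/(0.153732 - (-0.390234))
       = 2.794125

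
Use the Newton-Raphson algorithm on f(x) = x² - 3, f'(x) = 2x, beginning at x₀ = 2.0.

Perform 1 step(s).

f(x) = x² - 3
f'(x) = 2x
x₀ = 2.0

Newton-Raphson formula: x_{n+1} = x_n - f(x_n)/f'(x_n)

Iteration 1:
  f(2.000000) = 1.000000
  f'(2.000000) = 4.000000
  x_1 = 2.000000 - 1.000000/4.000000 = 1.750000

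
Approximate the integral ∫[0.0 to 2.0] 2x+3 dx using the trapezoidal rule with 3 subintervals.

f(x) = 2x+3
a = 0.0, b = 2.0, n = 3
h = (b - a)/n = 0.666667

Trapezoidal rule: (h/2)[f(x₀) + 2f(x₁) + 2f(x₂) + ... + f(xₙ)]

x_0 = 0.0000, f(x_0) = 3.000000, coefficient = 1
x_1 = 0.6667, f(x_1) = 4.333333, coefficient = 2
x_2 = 1.3333, f(x_2) = 5.666667, coefficient = 2
x_3 = 2.0000, f(x_3) = 7.000000, coefficient = 1

I ≈ (0.666667/2) × 30.000000 = 10.000000
Exact value: 10.000000
Error: 0.000000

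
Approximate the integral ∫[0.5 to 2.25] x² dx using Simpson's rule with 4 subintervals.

f(x) = x²
a = 0.5, b = 2.25, n = 4
h = (b - a)/n = 0.437500

Simpson's rule: (h/3)[f(x₀) + 4f(x₁) + 2f(x₂) + ... + f(xₙ)]

x_0 = 0.5000, f(x_0) = 0.250000, coefficient = 1
x_1 = 0.9375, f(x_1) = 0.878906, coefficient = 4
x_2 = 1.3750, f(x_2) = 1.890625, coefficient = 2
x_3 = 1.8125, f(x_3) = 3.285156, coefficient = 4
x_4 = 2.2500, f(x_4) = 5.062500, coefficient = 1

I ≈ (0.437500/3) × 25.750000 = 3.755208
Exact value: 3.755208
Error: 0.000000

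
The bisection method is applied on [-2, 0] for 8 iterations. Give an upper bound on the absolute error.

Bisection error bound: |error| ≤ (b-a)/2^n
|error| ≤ (0 - (-2))/2^8 = 2/2^8
|error| ≤ 0.0078125000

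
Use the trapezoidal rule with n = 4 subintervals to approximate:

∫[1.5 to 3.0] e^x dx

f(x) = e^x
a = 1.5, b = 3.0, n = 4
h = (b - a)/n = 0.375000

Trapezoidal rule: (h/2)[f(x₀) + 2f(x₁) + 2f(x₂) + ... + f(xₙ)]

x_0 = 1.5000, f(x_0) = 4.481689, coefficient = 1
x_1 = 1.8750, f(x_1) = 6.520819, coefficient = 2
x_2 = 2.2500, f(x_2) = 9.487736, coefficient = 2
x_3 = 2.6250, f(x_3) = 13.804574, coefficient = 2
x_4 = 3.0000, f(x_4) = 20.085537, coefficient = 1

I ≈ (0.375000/2) × 84.193484 = 15.786278
Exact value: 15.603848
Error: 0.182430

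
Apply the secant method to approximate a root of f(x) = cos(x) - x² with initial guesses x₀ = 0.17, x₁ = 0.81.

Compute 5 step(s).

f(x) = cos(x) - x²
x₀ = 0.17, x₁ = 0.81

Secant formula: x_{n+1} = x_n - f(x_n)(x_n - x_{n-1})/(f(x_n) - f(x_{n-1}))

Iteration 1:
  f(0.170000) = 0.956685
  f(0.810000) = 0.033398
  x_2 = 0.810000 - 0.033398×(0.810000 - 0.170000)/(0.033398 - 0.956685)
       = 0.833151
Iteration 2:
  f(0.810000) = 0.033398
  f(0.833151) = -0.021593
  x_3 = 0.833151 - (-0.021593)×(0.833151 - 0.810000)/(-0.021593 - 0.033398)
       = 0.824060
Iteration 3:
  f(0.833151) = -0.021593
  f(0.824060) = 0.000171
  x_4 = 0.824060 - 0.000171×(0.824060 - 0.833151)/(0.000171 - (-0.021593))
       = 0.824132
Iteration 4:
  f(0.824060) = 0.000171
  f(0.824132) = 0.000001
  x_5 = 0.824132 - 0.000001×(0.824132 - 0.824060)/(0.000001 - 0.000171)
       = 0.824132
Iteration 5:
  f(0.824132) = 0.000001
  f(0.824132) = 0.000000
  x_6 = 0.824132 - 0.000000×(0.824132 - 0.824132)/(0.000000 - 0.000001)
       = 0.824132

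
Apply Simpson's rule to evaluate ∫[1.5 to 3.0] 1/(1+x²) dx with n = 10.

f(x) = 1/(1+x²)
a = 1.5, b = 3.0, n = 10
h = (b - a)/n = 0.150000

Simpson's rule: (h/3)[f(x₀) + 4f(x₁) + 2f(x₂) + ... + f(xₙ)]

x_0 = 1.5000, f(x_0) = 0.307692, coefficient = 1
x_1 = 1.6500, f(x_1) = 0.268637, coefficient = 4
x_2 = 1.8000, f(x_2) = 0.235849, coefficient = 2
x_3 = 1.9500, f(x_3) = 0.208225, coefficient = 4
x_4 = 2.1000, f(x_4) = 0.184843, coefficient = 2
x_5 = 2.2500, f(x_5) = 0.164948, coefficient = 4
x_6 = 2.4000, f(x_6) = 0.147929, coefficient = 2
x_7 = 2.5500, f(x_7) = 0.133289, coefficient = 4
x_8 = 2.7000, f(x_8) = 0.120627, coefficient = 2
x_9 = 2.8500, f(x_9) = 0.109619, coefficient = 4
x_10 = 3.0000, f(x_10) = 0.100000, coefficient = 1

I ≈ (0.150000/3) × 5.325061 = 0.266253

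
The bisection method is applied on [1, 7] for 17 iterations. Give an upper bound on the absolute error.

Bisection error bound: |error| ≤ (b-a)/2^n
|error| ≤ (7 - 1)/2^17 = 6/2^17
|error| ≤ 0.0000457764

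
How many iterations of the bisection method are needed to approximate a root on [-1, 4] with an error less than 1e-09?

We need (b-a)/2^n ≤ 1e-09
(4 - (-1))/2^n ≤ 1e-09
5/2^n ≤ 1e-09
2^n ≥ 5000000000
n ≥ log₂(5000000000) = 32.22
n ≥ 33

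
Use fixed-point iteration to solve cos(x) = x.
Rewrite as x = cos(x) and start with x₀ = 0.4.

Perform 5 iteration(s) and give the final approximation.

Equation: cos(x) = x
Fixed-point form: x = cos(x)
x₀ = 0.4

x_1 = g(0.400000) = 0.921061
x_2 = g(0.921061) = 0.604976
x_3 = g(0.604976) = 0.822516
x_4 = g(0.822516) = 0.680380
x_5 = g(0.680380) = 0.777334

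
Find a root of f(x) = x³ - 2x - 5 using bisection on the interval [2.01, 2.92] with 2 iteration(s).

f(x) = x³ - 2x - 5
Initial interval: [2.01, 2.92]

Iteration 1:
  c_1 = (2.010000 + 2.920000)/2 = 2.465000
  f(c_1) = f(2.465000) = 5.047895
  f(a) × f(c) < 0, new interval: [2.010000, 2.465000]
Iteration 2:
  c_2 = (2.010000 + 2.465000)/2 = 2.237500
  f(c_2) = f(2.237500) = 1.726834
  f(a) × f(c) < 0, new interval: [2.010000, 2.237500]

After 2 iteration(s), the approximation is c_2 = 2.237500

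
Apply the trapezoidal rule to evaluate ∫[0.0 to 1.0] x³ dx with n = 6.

f(x) = x³
a = 0.0, b = 1.0, n = 6
h = (b - a)/n = 0.166667

Trapezoidal rule: (h/2)[f(x₀) + 2f(x₁) + 2f(x₂) + ... + f(xₙ)]

x_0 = 0.0000, f(x_0) = 0.000000, coefficient = 1
x_1 = 0.1667, f(x_1) = 0.004630, coefficient = 2
x_2 = 0.3333, f(x_2) = 0.037037, coefficient = 2
x_3 = 0.5000, f(x_3) = 0.125000, coefficient = 2
x_4 = 0.6667, f(x_4) = 0.296296, coefficient = 2
x_5 = 0.8333, f(x_5) = 0.578704, coefficient = 2
x_6 = 1.0000, f(x_6) = 1.000000, coefficient = 1

I ≈ (0.166667/2) × 3.083333 = 0.256944
Exact value: 0.250000
Error: 0.006944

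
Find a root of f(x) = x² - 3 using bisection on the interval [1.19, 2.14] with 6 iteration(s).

f(x) = x² - 3
Initial interval: [1.19, 2.14]

Iteration 1:
  c_1 = (1.190000 + 2.140000)/2 = 1.665000
  f(c_1) = f(1.665000) = -0.227775
  f(a) × f(c) ≥ 0, new interval: [1.665000, 2.140000]
Iteration 2:
  c_2 = (1.665000 + 2.140000)/2 = 1.902500
  f(c_2) = f(1.902500) = 0.619506
  f(a) × f(c) < 0, new interval: [1.665000, 1.902500]
Iteration 3:
  c_3 = (1.665000 + 1.902500)/2 = 1.783750
  f(c_3) = f(1.783750) = 0.181764
  f(a) × f(c) < 0, new interval: [1.665000, 1.783750]
Iteration 4:
  c_4 = (1.665000 + 1.783750)/2 = 1.724375
  f(c_4) = f(1.724375) = -0.026531
  f(a) × f(c) ≥ 0, new interval: [1.724375, 1.783750]
Iteration 5:
  c_5 = (1.724375 + 1.783750)/2 = 1.754062
  f(c_5) = f(1.754062) = 0.076735
  f(a) × f(c) < 0, new interval: [1.724375, 1.754062]
Iteration 6:
  c_6 = (1.724375 + 1.754062)/2 = 1.739219
  f(c_6) = f(1.739219) = 0.024882
  f(a) × f(c) < 0, new interval: [1.724375, 1.739219]

After 6 iteration(s), the approximation is c_6 = 1.739219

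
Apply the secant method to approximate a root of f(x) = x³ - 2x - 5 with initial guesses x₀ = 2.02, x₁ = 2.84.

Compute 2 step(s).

f(x) = x³ - 2x - 5
x₀ = 2.02, x₁ = 2.84

Secant formula: x_{n+1} = x_n - f(x_n)(x_n - x_{n-1})/(f(x_n) - f(x_{n-1}))

Iteration 1:
  f(2.020000) = -0.797592
  f(2.840000) = 12.226304
  x_2 = 2.840000 - 12.226304×(2.840000 - 2.020000)/(12.226304 - (-0.797592))
       = 2.070217
Iteration 2:
  f(2.840000) = 12.226304
  f(2.070217) = -0.267898
  x_3 = 2.070217 - (-0.267898)×(2.070217 - 2.840000)/(-0.267898 - 12.226304)
       = 2.086723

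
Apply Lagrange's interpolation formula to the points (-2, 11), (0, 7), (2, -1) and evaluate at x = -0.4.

Lagrange interpolation formula:
P(x) = Σ yᵢ × Lᵢ(x)
where Lᵢ(x) = Π_{j≠i} (x - xⱼ)/(xᵢ - xⱼ)

L_0(-0.4) = (-0.4 - 0)/(-2 - 0) × (-0.4 - 2)/(-2 - 2) = 0.120000
L_1(-0.4) = (-0.4 - (-2))/(0 - (-2)) × (-0.4 - 2)/(0 - 2) = 0.960000
L_2(-0.4) = (-0.4 - (-2))/(2 - (-2)) × (-0.4 - 0)/(2 - 0) = -0.080000

P(-0.4) = 11×L_0(-0.4) + 7×L_1(-0.4) + (-1)×L_2(-0.4)
P(-0.4) = 8.120000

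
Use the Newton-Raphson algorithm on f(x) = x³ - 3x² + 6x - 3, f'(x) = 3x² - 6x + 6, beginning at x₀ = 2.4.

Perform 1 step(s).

f(x) = x³ - 3x² + 6x - 3
f'(x) = 3x² - 6x + 6
x₀ = 2.4

Newton-Raphson formula: x_{n+1} = x_n - f(x_n)/f'(x_n)

Iteration 1:
  f(2.400000) = 7.944000
  f'(2.400000) = 8.880000
  x_1 = 2.400000 - 7.944000/8.880000 = 1.505405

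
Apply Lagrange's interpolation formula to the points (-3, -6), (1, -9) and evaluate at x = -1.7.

Lagrange interpolation formula:
P(x) = Σ yᵢ × Lᵢ(x)
where Lᵢ(x) = Π_{j≠i} (x - xⱼ)/(xᵢ - xⱼ)

L_0(-1.7) = (-1.7 - 1)/(-3 - 1) = 0.675000
L_1(-1.7) = (-1.7 - (-3))/(1 - (-3)) = 0.325000

P(-1.7) = (-6)×L_0(-1.7) + (-9)×L_1(-1.7)
P(-1.7) = -6.975000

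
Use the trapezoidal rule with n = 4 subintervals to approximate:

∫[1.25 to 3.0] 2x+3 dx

f(x) = 2x+3
a = 1.25, b = 3.0, n = 4
h = (b - a)/n = 0.437500

Trapezoidal rule: (h/2)[f(x₀) + 2f(x₁) + 2f(x₂) + ... + f(xₙ)]

x_0 = 1.2500, f(x_0) = 5.500000, coefficient = 1
x_1 = 1.6875, f(x_1) = 6.375000, coefficient = 2
x_2 = 2.1250, f(x_2) = 7.250000, coefficient = 2
x_3 = 2.5625, f(x_3) = 8.125000, coefficient = 2
x_4 = 3.0000, f(x_4) = 9.000000, coefficient = 1

I ≈ (0.437500/2) × 58.000000 = 12.687500
Exact value: 12.687500
Error: 0.000000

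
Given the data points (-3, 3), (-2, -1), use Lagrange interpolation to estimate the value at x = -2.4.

Lagrange interpolation formula:
P(x) = Σ yᵢ × Lᵢ(x)
where Lᵢ(x) = Π_{j≠i} (x - xⱼ)/(xᵢ - xⱼ)

L_0(-2.4) = (-2.4 - (-2))/(-3 - (-2)) = 0.400000
L_1(-2.4) = (-2.4 - (-3))/(-2 - (-3)) = 0.600000

P(-2.4) = 3×L_0(-2.4) + (-1)×L_1(-2.4)
P(-2.4) = 0.600000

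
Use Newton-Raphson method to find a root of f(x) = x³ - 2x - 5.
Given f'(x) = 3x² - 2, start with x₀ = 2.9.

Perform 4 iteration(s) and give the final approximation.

f(x) = x³ - 2x - 5
f'(x) = 3x² - 2
x₀ = 2.9

Newton-Raphson formula: x_{n+1} = x_n - f(x_n)/f'(x_n)

Iteration 1:
  f(2.900000) = 13.589000
  f'(2.900000) = 23.230000
  x_1 = 2.900000 - 13.589000/23.230000 = 2.315024
Iteration 2:
  f(2.315024) = 2.776939
  f'(2.315024) = 14.078004
  x_2 = 2.315024 - 2.776939/14.078004 = 2.117770
Iteration 3:
  f(2.117770) = 0.262551
  f'(2.117770) = 11.454848
  x_3 = 2.117770 - 0.262551/11.454848 = 2.094849
Iteration 4:
  f(2.094849) = 0.003326
  f'(2.094849) = 11.165182
  x_4 = 2.094849 - 0.003326/11.165182 = 2.094552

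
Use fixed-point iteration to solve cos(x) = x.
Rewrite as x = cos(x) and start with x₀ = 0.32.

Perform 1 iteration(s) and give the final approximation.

Equation: cos(x) = x
Fixed-point form: x = cos(x)
x₀ = 0.32

x_1 = g(0.320000) = 0.949235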